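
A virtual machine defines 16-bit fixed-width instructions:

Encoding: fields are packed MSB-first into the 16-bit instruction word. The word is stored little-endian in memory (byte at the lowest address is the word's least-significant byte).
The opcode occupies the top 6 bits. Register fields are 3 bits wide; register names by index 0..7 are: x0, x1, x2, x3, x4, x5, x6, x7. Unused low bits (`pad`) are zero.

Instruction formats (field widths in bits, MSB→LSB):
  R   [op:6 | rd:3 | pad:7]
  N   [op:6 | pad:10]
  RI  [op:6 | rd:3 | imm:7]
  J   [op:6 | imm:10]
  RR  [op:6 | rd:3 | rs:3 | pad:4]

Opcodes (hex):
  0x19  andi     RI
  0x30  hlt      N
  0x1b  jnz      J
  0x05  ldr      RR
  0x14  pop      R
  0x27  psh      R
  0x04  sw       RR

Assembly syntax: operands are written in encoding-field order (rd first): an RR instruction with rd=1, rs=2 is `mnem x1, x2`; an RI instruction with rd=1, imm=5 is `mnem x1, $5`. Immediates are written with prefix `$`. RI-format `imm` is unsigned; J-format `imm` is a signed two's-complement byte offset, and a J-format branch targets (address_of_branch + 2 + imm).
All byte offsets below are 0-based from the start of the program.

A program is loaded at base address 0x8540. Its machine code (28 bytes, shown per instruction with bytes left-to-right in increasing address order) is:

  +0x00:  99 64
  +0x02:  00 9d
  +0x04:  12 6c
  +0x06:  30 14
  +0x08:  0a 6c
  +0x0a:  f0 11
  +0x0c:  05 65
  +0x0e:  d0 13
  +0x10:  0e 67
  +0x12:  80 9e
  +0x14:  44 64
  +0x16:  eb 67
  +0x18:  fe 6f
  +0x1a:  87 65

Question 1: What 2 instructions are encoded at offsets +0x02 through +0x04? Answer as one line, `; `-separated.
@+02  little-endian(00 9d) = 0x9d00
  opcode bits[15:10]=0x27: psh/R
  [9:7] rd=2 = x2
@+04  little-endian(12 6c) = 0x6c12
  opcode bits[15:10]=0x1b: jnz/J
  [9:0] imm=18 = $18

psh x2; jnz $18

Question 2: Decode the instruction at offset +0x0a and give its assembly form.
sw x3, x7

@+0a  little-endian(f0 11) = 0x11f0
  op=0x11f0>>10=0x4 ⇒ sw (RR)
  rd: (w>>7)&0x7=0x3 → x3
  rs: (w>>4)&0x7=0x7 → x7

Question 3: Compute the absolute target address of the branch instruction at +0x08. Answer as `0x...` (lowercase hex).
0x8554

@+08  little-endian(0a 6c) = 0x6c0a
  top 6b → 0x1b → jnz [J]
  [9:0] imm=10 = $10
  target = base 0x8540 + off 0x08 + 2 + imm 10 = 0x8554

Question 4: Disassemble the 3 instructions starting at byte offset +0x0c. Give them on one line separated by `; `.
andi x2, $5; sw x7, x5; andi x6, $14

+0x0c: 05 65 ⇒ word 0x6505 (little)
  opcode bits[15:10]=0x19: andi/RI
  rd@[9:7]=0x2 ⇒ x2
  imm@[6:0]=0x5 ⇒ $5
+0x0e: d0 13 ⇒ word 0x13d0 (little)
  opcode bits[15:10]=0x4: sw/RR
  rd@[9:7]=0x7 ⇒ x7
  rs@[6:4]=0x5 ⇒ x5
+0x10: 0e 67 ⇒ word 0x670e (little)
  opcode bits[15:10]=0x19: andi/RI
  rd@[9:7]=0x6 ⇒ x6
  imm@[6:0]=0xe ⇒ $14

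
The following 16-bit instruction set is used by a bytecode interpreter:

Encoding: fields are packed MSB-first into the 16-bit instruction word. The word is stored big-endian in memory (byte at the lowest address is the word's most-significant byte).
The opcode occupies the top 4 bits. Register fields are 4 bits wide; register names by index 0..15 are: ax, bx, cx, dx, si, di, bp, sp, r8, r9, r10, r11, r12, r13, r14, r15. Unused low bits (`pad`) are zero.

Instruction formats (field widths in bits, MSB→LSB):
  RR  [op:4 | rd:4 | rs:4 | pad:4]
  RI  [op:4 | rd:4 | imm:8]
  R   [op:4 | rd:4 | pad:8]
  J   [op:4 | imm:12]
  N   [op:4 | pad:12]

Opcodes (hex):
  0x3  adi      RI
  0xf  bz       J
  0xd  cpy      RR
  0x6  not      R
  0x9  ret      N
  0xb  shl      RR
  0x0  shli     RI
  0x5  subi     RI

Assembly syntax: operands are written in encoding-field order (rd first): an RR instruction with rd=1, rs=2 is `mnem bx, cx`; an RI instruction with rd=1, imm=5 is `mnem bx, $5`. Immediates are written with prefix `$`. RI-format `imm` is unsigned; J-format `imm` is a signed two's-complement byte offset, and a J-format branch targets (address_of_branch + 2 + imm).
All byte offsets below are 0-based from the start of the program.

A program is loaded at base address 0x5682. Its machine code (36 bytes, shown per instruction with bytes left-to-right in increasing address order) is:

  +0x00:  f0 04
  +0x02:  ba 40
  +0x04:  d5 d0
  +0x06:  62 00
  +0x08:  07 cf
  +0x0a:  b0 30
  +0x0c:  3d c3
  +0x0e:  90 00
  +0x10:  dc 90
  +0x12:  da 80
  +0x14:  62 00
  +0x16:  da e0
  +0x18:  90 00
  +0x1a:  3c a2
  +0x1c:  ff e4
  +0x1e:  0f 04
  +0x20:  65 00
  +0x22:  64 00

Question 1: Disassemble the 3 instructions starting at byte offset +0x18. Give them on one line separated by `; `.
ret; adi r12, $162; bz $-28

[18] 90 00 → 0x9000
  top 4b → 0x9 → ret [N]
[1a] 3c a2 → 0x3ca2
  top 4b → 0x3 → adi [RI]
  rd: (w>>8)&0xf=0xc → r12
  imm: (w>>0)&0xff=0xa2 → $162
[1c] ff e4 → 0xffe4
  top 4b → 0xf → bz [J]
  imm: (w>>0)&0xfff=0xfe4 (s12→-28) → $-28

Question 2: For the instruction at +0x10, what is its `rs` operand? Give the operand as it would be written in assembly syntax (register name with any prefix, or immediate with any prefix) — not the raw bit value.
@+10  big-endian(dc 90) = 0xdc90
  top 4b → 0xd → cpy [RR]
  [11:8] rd=12 = r12
  [7:4] rs=9 = r9

r9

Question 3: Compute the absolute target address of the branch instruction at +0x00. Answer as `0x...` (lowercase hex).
0x5688

off 0x00: read f0 04 as big → 0xf004
  op=0xf004>>12=0xf ⇒ bz (J)
  imm: (w>>0)&0xfff=0x4 → $4
  target = base 0x5682 + off 0x00 + 2 + imm 4 = 0x5688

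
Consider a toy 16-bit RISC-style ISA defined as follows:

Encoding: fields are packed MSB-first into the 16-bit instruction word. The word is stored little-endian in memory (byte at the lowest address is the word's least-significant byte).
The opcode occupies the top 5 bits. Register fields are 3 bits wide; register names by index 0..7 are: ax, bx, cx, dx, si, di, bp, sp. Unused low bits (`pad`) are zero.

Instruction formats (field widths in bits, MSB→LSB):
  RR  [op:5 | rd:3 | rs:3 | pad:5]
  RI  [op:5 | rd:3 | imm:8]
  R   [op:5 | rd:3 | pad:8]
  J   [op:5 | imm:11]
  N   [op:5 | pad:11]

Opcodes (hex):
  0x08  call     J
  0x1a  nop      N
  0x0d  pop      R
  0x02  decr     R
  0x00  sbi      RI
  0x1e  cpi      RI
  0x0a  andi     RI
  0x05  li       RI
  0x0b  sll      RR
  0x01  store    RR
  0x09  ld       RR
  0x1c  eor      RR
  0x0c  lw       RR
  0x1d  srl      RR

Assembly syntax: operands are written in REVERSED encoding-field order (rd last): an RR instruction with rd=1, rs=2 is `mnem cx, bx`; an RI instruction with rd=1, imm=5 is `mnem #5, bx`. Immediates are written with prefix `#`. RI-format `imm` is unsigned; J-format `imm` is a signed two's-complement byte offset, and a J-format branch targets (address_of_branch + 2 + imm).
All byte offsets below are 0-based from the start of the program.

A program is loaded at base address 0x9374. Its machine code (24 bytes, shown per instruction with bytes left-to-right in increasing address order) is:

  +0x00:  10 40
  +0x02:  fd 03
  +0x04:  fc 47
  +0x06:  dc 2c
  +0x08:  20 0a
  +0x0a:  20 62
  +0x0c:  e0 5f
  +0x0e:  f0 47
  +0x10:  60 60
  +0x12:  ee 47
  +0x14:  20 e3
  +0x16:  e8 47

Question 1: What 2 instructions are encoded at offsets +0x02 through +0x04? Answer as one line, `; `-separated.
+0x02: fd 03 ⇒ word 0x03fd (little)
  top 5b → 0x0 → sbi [RI]
  [10:8] rd=3 = dx
  [7:0] imm=253 = #253
+0x04: fc 47 ⇒ word 0x47fc (little)
  top 5b → 0x8 → call [J]
  [10:0] imm=2044 (s11→-4) = #-4

sbi #253, dx; call #-4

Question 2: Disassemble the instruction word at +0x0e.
off 0x0e: read f0 47 as little → 0x47f0
  opcode bits[15:11]=0x8: call/J
  imm: (w>>0)&0x7ff=0x7f0 (s11→-16) → #-16

call #-16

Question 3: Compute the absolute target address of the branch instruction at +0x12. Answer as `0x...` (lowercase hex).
@+12  little-endian(ee 47) = 0x47ee
  op=0x47ee>>11=0x8 ⇒ call (J)
  [10:0] imm=2030 (s11→-18) = #-18
  target = base 0x9374 + off 0x12 + 2 + imm -18 = 0x9376

0x9376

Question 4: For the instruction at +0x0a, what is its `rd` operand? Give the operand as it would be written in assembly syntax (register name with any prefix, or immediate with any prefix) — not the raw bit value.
cx

@+0a  little-endian(20 62) = 0x6220
  op=0x6220>>11=0xc ⇒ lw (RR)
  rd@[10:8]=0x2 ⇒ cx
  rs@[7:5]=0x1 ⇒ bx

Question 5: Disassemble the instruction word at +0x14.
[14] 20 e3 → 0xe320
  op=0xe320>>11=0x1c ⇒ eor (RR)
  rd@[10:8]=0x3 ⇒ dx
  rs@[7:5]=0x1 ⇒ bx

eor bx, dx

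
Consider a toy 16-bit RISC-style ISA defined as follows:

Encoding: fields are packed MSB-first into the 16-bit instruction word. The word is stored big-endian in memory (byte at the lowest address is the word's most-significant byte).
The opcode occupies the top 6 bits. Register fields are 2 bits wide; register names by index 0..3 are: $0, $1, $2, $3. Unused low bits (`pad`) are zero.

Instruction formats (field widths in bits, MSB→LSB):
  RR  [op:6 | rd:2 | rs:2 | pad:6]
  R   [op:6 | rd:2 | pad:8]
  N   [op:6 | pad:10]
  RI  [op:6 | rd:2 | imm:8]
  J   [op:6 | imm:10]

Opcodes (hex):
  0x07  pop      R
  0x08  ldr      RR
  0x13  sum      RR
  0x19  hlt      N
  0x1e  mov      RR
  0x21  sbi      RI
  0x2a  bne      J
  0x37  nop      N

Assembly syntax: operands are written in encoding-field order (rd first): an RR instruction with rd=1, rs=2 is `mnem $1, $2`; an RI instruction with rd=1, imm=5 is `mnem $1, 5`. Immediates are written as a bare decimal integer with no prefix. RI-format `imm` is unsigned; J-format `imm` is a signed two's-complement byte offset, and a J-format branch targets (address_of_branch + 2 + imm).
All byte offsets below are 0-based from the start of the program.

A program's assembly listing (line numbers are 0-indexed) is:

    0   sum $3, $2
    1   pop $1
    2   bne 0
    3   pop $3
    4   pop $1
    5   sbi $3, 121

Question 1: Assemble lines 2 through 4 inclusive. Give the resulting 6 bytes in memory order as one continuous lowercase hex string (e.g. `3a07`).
a8001f001d00

2. bne fields op=0x2a:6|imm=0:10 → word a800h → a8 00
3. pop fields op=0x7:6|rd=3:2|pad=0:8 → word 1f00h → 1f 00
4. pop fields op=0x7:6|rd=1:2|pad=0:8 → word 1d00h → 1d 00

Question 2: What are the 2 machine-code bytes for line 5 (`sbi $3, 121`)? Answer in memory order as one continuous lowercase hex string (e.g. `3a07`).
line 5 (sbi): pack op=0x21:6|rd=3:2|imm=121:8 = 0x8779; big→ 87 79

8779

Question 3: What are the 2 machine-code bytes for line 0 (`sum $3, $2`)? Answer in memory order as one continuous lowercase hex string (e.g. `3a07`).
0. sum fields op=0x13:6|rd=3:2|rs=2:2|pad=0:6 → word 4f80h → 4f 80

4f80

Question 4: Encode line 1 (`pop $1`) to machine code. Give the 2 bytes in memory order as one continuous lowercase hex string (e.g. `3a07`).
1d00

line 1 (pop): pack op=0x7:6|rd=1:2|pad=0:8 = 0x1d00; big→ 1d 00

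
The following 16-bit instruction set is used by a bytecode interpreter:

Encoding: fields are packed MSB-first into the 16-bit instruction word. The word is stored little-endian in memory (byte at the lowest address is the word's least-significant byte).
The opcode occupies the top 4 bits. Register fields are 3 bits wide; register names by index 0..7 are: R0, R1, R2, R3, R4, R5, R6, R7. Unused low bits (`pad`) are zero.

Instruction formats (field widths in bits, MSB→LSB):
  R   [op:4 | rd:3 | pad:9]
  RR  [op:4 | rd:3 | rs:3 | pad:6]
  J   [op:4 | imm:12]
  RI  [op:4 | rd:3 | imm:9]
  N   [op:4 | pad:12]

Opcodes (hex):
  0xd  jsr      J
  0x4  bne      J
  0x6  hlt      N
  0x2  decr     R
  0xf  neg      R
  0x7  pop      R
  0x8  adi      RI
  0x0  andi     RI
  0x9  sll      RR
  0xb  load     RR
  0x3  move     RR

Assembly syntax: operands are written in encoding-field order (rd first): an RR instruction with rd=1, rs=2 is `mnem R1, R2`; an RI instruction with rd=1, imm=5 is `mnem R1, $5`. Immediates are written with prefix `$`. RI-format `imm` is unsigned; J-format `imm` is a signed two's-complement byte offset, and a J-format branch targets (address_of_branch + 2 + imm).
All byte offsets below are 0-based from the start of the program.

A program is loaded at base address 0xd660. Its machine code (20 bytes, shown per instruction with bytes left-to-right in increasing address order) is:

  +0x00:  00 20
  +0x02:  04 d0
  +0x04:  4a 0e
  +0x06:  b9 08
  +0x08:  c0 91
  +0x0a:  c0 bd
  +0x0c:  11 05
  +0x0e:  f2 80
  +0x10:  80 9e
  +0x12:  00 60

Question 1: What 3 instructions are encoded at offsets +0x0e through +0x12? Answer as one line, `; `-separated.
+0x0e: f2 80 ⇒ word 0x80f2 (little)
  opcode bits[15:12]=0x8: adi/RI
  rd@[11:9]=0x0 ⇒ R0
  imm@[8:0]=0xf2 ⇒ $242
+0x10: 80 9e ⇒ word 0x9e80 (little)
  opcode bits[15:12]=0x9: sll/RR
  rd@[11:9]=0x7 ⇒ R7
  rs@[8:6]=0x2 ⇒ R2
+0x12: 00 60 ⇒ word 0x6000 (little)
  opcode bits[15:12]=0x6: hlt/N

adi R0, $242; sll R7, R2; hlt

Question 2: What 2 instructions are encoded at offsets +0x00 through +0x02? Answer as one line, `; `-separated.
[00] 00 20 → 0x2000
  op=0x2000>>12=0x2 ⇒ decr (R)
  rd: (w>>9)&0x7=0x0 → R0
[02] 04 d0 → 0xd004
  op=0xd004>>12=0xd ⇒ jsr (J)
  imm: (w>>0)&0xfff=0x4 → $4

decr R0; jsr $4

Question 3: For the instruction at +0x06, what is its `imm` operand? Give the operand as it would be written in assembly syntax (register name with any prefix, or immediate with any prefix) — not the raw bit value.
$185

off 0x06: read b9 08 as little → 0x08b9
  opcode bits[15:12]=0x0: andi/RI
  rd@[11:9]=0x4 ⇒ R4
  imm@[8:0]=0xb9 ⇒ $185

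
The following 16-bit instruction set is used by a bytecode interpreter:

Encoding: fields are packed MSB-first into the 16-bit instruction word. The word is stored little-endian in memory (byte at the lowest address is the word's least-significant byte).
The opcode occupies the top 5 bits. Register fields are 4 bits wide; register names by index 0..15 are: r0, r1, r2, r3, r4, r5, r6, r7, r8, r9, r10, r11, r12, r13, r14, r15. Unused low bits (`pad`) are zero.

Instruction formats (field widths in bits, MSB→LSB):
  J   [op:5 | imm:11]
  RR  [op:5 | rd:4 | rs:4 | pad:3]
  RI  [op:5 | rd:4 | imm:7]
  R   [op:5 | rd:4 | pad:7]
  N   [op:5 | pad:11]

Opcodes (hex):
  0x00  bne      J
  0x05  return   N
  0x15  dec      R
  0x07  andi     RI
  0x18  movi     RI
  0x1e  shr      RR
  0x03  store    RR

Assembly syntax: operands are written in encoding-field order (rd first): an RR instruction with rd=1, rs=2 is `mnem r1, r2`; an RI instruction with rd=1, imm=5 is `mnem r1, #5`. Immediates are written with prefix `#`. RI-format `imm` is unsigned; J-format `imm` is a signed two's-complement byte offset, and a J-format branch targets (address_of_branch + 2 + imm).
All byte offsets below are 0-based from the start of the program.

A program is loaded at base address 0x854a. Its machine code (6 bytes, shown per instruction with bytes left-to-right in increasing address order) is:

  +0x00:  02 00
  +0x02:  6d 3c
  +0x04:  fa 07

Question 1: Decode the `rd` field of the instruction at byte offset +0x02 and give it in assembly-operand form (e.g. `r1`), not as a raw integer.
r8

off 0x02: read 6d 3c as little → 0x3c6d
  top 5b → 0x7 → andi [RI]
  rd@[10:7]=0x8 ⇒ r8
  imm@[6:0]=0x6d ⇒ #109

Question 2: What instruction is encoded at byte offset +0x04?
bne #-6

[04] fa 07 → 0x07fa
  opcode bits[15:11]=0x0: bne/J
  imm@[10:0]=0x7fa (s11→-6) ⇒ #-6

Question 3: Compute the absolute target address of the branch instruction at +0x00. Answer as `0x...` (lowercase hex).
0x854e

@+00  little-endian(02 00) = 0x0002
  op=0x0002>>11=0x0 ⇒ bne (J)
  [10:0] imm=2 = #2
  target = base 0x854a + off 0x00 + 2 + imm 2 = 0x854e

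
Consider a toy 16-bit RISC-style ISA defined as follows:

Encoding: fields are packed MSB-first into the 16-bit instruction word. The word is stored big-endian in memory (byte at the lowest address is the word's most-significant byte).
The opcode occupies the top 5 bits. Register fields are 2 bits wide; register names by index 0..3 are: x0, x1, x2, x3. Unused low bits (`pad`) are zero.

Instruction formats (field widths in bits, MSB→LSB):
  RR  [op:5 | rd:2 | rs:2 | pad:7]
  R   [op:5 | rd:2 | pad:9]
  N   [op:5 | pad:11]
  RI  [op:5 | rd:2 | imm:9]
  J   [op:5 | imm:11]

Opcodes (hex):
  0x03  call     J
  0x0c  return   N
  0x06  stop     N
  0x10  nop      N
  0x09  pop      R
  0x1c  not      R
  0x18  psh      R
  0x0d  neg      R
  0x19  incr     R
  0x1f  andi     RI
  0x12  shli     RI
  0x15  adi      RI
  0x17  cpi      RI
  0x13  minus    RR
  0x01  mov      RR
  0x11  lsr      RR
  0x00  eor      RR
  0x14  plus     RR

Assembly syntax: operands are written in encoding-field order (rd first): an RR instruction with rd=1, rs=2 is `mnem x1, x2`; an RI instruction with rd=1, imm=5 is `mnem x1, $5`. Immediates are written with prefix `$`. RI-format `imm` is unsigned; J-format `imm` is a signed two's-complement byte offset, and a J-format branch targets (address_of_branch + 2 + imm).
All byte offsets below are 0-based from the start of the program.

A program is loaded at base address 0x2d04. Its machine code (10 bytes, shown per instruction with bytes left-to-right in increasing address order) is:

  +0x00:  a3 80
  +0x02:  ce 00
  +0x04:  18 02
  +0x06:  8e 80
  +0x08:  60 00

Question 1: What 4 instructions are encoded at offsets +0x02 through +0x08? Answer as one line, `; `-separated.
off 0x02: read ce 00 as big → 0xce00
  opcode bits[15:11]=0x19: incr/R
  [10:9] rd=3 = x3
off 0x04: read 18 02 as big → 0x1802
  opcode bits[15:11]=0x3: call/J
  [10:0] imm=2 = $2
off 0x06: read 8e 80 as big → 0x8e80
  opcode bits[15:11]=0x11: lsr/RR
  [10:9] rd=3 = x3
  [8:7] rs=1 = x1
off 0x08: read 60 00 as big → 0x6000
  opcode bits[15:11]=0xc: return/N

incr x3; call $2; lsr x3, x1; return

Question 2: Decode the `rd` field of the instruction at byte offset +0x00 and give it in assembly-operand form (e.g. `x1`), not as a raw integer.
off 0x00: read a3 80 as big → 0xa380
  top 5b → 0x14 → plus [RR]
  rd: (w>>9)&0x3=0x1 → x1
  rs: (w>>7)&0x3=0x3 → x3

x1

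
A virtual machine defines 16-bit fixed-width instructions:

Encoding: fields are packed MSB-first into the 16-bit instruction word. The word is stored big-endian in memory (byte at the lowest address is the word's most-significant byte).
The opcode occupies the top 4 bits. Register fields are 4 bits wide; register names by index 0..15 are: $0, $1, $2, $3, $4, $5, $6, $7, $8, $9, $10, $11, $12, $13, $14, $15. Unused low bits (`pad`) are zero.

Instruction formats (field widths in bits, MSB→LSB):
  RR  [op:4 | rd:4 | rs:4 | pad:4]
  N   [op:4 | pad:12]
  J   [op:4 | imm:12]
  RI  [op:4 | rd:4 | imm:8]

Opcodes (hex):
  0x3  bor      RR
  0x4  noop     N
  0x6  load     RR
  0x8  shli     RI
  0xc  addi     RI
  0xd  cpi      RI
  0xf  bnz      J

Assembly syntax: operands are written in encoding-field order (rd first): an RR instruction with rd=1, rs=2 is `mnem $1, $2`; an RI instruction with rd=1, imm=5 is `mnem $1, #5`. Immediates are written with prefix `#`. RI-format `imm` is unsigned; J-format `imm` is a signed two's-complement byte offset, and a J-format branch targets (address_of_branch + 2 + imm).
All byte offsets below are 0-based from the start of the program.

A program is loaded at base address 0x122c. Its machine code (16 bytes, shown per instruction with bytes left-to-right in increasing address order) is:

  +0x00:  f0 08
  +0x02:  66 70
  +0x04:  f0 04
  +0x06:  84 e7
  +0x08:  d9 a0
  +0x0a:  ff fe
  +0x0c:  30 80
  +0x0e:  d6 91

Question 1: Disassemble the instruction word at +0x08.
[08] d9 a0 → 0xd9a0
  op=0xd9a0>>12=0xd ⇒ cpi (RI)
  [11:8] rd=9 = $9
  [7:0] imm=160 = #160

cpi $9, #160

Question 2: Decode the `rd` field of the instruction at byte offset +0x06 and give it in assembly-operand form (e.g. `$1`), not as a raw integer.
$4

off 0x06: read 84 e7 as big → 0x84e7
  opcode bits[15:12]=0x8: shli/RI
  [11:8] rd=4 = $4
  [7:0] imm=231 = #231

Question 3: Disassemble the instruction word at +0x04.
off 0x04: read f0 04 as big → 0xf004
  top 4b → 0xf → bnz [J]
  imm@[11:0]=0x4 ⇒ #4

bnz #4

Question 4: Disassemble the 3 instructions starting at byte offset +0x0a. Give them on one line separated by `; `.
bnz #-2; bor $0, $8; cpi $6, #145

off 0x0a: read ff fe as big → 0xfffe
  op=0xfffe>>12=0xf ⇒ bnz (J)
  imm: (w>>0)&0xfff=0xffe (s12→-2) → #-2
off 0x0c: read 30 80 as big → 0x3080
  op=0x3080>>12=0x3 ⇒ bor (RR)
  rd: (w>>8)&0xf=0x0 → $0
  rs: (w>>4)&0xf=0x8 → $8
off 0x0e: read d6 91 as big → 0xd691
  op=0xd691>>12=0xd ⇒ cpi (RI)
  rd: (w>>8)&0xf=0x6 → $6
  imm: (w>>0)&0xff=0x91 → #145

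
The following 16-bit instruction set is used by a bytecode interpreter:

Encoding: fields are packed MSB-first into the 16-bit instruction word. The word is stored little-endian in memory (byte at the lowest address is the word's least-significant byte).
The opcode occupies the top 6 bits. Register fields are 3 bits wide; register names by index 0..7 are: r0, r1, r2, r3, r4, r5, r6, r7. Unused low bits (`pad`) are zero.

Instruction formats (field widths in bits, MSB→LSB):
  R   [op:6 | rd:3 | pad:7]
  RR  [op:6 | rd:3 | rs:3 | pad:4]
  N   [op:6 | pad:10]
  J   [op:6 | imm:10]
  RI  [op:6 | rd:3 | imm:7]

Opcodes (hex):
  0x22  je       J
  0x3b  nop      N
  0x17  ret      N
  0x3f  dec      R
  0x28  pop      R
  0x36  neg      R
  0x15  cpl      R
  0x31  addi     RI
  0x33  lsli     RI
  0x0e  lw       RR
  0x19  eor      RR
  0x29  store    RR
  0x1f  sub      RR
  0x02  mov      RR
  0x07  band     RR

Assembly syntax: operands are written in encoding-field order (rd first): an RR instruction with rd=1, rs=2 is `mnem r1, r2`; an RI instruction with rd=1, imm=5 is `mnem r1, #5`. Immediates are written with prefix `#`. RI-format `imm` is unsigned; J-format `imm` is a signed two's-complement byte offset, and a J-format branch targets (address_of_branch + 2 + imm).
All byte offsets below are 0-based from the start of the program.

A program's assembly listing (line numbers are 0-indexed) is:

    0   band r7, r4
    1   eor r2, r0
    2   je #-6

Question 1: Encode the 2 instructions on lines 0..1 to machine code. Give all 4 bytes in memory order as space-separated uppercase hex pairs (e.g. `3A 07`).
L0: band op=0x7:6|rd=7:3|rs=4:3|pad=0:4 ⇒ 0x1fc0 ⇒ little c0 1f
L1: eor op=0x19:6|rd=2:3|rs=0:3|pad=0:4 ⇒ 0x6500 ⇒ little 00 65

C0 1F 00 65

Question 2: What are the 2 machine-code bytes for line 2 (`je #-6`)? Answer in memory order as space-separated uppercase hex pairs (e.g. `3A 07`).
L2: je op=0x22:6|imm=-6:10 ⇒ 0x8bfa ⇒ little fa 8b

FA 8B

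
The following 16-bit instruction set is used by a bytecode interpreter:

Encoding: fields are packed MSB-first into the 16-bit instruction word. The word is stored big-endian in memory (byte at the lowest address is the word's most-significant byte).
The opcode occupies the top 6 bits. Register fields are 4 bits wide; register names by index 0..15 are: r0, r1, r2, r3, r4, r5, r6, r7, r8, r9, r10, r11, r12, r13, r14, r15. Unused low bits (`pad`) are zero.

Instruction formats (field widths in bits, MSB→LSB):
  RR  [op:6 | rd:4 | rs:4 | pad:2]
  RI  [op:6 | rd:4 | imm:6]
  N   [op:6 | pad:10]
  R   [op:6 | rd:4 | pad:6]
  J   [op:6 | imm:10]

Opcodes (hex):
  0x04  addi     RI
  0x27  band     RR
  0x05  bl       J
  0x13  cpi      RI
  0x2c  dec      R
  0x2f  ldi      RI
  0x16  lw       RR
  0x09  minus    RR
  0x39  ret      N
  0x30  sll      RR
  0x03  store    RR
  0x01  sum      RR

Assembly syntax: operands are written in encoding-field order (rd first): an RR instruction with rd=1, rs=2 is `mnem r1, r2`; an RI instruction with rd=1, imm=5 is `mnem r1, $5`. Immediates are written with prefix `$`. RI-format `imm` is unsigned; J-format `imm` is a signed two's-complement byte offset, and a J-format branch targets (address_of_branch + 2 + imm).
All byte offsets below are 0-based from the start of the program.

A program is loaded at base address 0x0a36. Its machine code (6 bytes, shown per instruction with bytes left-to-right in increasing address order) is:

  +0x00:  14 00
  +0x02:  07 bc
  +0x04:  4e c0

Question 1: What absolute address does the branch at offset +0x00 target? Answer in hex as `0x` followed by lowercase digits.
0x0a38

+0x00: 14 00 ⇒ word 0x1400 (big)
  op=0x1400>>10=0x5 ⇒ bl (J)
  imm@[9:0]=0x0 ⇒ $0
  target = base 0x0a36 + off 0x00 + 2 + imm 0 = 0x0a38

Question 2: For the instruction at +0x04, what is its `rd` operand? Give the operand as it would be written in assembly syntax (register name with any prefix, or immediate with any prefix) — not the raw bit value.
r11

off 0x04: read 4e c0 as big → 0x4ec0
  top 6b → 0x13 → cpi [RI]
  rd: (w>>6)&0xf=0xb → r11
  imm: (w>>0)&0x3f=0x0 → $0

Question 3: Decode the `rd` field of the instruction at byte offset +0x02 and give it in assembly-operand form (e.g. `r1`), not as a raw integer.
[02] 07 bc → 0x07bc
  opcode bits[15:10]=0x1: sum/RR
  rd@[9:6]=0xe ⇒ r14
  rs@[5:2]=0xf ⇒ r15

r14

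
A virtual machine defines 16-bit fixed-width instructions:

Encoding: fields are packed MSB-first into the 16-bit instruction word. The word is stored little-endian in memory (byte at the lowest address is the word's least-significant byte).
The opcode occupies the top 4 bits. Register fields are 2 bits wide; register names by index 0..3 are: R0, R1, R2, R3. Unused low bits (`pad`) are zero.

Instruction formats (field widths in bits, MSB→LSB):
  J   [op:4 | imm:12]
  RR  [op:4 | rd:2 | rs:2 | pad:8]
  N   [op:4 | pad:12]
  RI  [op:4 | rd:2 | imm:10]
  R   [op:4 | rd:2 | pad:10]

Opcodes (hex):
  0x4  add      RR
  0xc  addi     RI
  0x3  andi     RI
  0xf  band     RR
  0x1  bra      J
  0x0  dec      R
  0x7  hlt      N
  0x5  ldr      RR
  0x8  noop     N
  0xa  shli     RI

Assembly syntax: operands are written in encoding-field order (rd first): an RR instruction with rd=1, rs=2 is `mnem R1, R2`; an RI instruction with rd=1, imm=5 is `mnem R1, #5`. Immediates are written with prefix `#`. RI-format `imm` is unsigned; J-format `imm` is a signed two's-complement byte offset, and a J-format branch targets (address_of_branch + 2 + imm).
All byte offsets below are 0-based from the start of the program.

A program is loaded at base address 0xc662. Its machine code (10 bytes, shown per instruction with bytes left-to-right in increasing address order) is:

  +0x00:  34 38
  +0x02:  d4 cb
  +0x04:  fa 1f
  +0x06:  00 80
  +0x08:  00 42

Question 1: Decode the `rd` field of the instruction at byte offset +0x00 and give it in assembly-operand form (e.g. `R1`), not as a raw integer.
R2

@+00  little-endian(34 38) = 0x3834
  op=0x3834>>12=0x3 ⇒ andi (RI)
  rd@[11:10]=0x2 ⇒ R2
  imm@[9:0]=0x34 ⇒ #52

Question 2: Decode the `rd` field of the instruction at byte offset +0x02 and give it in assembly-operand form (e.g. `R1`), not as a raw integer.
R2

+0x02: d4 cb ⇒ word 0xcbd4 (little)
  top 4b → 0xc → addi [RI]
  rd@[11:10]=0x2 ⇒ R2
  imm@[9:0]=0x3d4 ⇒ #980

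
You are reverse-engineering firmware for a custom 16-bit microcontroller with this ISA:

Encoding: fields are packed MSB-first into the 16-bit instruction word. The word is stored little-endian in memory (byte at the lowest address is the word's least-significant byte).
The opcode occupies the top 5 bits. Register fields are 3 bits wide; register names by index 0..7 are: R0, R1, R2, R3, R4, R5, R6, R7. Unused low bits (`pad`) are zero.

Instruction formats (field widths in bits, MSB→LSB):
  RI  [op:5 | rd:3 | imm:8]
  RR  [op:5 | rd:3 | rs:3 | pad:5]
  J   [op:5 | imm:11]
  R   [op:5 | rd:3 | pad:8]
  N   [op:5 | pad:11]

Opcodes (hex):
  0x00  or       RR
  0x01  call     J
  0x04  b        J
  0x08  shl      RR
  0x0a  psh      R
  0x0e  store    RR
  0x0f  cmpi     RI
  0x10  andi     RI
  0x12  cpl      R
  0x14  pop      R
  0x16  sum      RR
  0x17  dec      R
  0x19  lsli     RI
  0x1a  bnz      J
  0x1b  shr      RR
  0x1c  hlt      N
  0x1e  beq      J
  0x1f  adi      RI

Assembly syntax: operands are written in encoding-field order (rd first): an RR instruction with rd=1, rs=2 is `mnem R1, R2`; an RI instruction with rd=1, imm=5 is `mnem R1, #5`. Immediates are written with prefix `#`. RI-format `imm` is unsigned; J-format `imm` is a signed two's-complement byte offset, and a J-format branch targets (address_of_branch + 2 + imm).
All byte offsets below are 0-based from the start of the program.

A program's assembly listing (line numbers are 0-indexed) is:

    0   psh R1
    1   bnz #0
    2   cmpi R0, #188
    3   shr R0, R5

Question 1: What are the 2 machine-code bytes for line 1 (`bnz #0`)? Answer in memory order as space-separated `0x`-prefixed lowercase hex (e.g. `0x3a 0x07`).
line 1 (bnz): pack op=0x1a:5|imm=0:11 = 0xd000; little→ 00 d0

0x00 0xd0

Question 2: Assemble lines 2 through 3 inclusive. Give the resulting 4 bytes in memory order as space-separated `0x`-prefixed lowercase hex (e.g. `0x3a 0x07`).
0xbc 0x78 0xa0 0xd8

line 2 (cmpi): pack op=0xf:5|rd=0:3|imm=188:8 = 0x78bc; little→ bc 78
line 3 (shr): pack op=0x1b:5|rd=0:3|rs=5:3|pad=0:5 = 0xd8a0; little→ a0 d8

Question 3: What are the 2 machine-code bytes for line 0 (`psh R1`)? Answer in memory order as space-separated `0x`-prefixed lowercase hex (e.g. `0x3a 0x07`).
0x00 0x51

0. psh fields op=0xa:5|rd=1:3|pad=0:8 → word 5100h → 00 51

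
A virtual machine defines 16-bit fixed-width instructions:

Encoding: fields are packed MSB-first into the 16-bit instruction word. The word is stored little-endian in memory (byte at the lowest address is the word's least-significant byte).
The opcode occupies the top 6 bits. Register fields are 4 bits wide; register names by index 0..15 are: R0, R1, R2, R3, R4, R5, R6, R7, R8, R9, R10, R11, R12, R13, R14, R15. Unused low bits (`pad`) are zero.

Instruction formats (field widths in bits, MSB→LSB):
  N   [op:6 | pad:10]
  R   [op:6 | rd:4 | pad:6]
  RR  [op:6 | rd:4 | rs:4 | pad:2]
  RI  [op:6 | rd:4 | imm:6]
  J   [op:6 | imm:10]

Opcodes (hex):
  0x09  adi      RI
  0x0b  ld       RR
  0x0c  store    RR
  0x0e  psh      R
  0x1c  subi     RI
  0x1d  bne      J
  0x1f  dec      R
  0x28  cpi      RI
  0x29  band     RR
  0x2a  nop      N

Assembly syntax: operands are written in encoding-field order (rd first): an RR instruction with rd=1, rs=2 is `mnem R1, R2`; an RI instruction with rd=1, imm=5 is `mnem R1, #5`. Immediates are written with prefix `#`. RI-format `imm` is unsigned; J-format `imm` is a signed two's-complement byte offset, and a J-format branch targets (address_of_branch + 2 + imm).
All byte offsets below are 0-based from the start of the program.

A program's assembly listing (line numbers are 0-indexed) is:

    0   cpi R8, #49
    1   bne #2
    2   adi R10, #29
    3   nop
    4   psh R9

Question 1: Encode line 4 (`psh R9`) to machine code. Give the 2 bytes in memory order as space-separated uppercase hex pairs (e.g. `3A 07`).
40 3A

4. psh fields op=0xe:6|rd=9:4|pad=0:6 → word 3a40h → 40 3a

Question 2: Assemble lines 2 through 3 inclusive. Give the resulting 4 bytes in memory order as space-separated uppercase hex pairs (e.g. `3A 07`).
line 2 (adi): pack op=0x9:6|rd=10:4|imm=29:6 = 0x269d; little→ 9d 26
line 3 (nop): pack op=0x2a:6|pad=0:10 = 0xa800; little→ 00 a8

9D 26 00 A8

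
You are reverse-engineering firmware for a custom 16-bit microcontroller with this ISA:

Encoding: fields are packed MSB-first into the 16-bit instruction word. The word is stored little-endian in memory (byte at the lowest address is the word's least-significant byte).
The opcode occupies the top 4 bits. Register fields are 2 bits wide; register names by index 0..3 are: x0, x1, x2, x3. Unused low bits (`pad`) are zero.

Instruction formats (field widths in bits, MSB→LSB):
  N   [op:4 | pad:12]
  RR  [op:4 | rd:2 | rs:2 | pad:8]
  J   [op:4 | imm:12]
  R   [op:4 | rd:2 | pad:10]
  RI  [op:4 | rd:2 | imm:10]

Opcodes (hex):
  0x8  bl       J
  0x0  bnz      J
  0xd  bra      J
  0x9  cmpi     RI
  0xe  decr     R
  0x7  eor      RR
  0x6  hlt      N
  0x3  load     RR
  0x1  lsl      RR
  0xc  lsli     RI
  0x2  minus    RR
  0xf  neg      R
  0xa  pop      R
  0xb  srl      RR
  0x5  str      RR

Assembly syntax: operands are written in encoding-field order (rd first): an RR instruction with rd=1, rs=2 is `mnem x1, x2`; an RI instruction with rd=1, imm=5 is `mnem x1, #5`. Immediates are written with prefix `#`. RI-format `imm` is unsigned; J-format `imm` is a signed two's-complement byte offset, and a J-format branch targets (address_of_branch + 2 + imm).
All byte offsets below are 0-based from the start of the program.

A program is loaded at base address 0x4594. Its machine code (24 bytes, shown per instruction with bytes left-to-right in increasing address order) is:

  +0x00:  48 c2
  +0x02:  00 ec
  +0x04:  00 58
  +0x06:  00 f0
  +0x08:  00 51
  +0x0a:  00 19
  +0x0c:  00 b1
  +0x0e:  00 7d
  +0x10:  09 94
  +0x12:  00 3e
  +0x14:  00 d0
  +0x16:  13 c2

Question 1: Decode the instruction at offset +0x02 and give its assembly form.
off 0x02: read 00 ec as little → 0xec00
  opcode bits[15:12]=0xe: decr/R
  rd@[11:10]=0x3 ⇒ x3

decr x3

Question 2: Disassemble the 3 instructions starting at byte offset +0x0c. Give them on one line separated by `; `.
+0x0c: 00 b1 ⇒ word 0xb100 (little)
  opcode bits[15:12]=0xb: srl/RR
  rd@[11:10]=0x0 ⇒ x0
  rs@[9:8]=0x1 ⇒ x1
+0x0e: 00 7d ⇒ word 0x7d00 (little)
  opcode bits[15:12]=0x7: eor/RR
  rd@[11:10]=0x3 ⇒ x3
  rs@[9:8]=0x1 ⇒ x1
+0x10: 09 94 ⇒ word 0x9409 (little)
  opcode bits[15:12]=0x9: cmpi/RI
  rd@[11:10]=0x1 ⇒ x1
  imm@[9:0]=0x9 ⇒ #9

srl x0, x1; eor x3, x1; cmpi x1, #9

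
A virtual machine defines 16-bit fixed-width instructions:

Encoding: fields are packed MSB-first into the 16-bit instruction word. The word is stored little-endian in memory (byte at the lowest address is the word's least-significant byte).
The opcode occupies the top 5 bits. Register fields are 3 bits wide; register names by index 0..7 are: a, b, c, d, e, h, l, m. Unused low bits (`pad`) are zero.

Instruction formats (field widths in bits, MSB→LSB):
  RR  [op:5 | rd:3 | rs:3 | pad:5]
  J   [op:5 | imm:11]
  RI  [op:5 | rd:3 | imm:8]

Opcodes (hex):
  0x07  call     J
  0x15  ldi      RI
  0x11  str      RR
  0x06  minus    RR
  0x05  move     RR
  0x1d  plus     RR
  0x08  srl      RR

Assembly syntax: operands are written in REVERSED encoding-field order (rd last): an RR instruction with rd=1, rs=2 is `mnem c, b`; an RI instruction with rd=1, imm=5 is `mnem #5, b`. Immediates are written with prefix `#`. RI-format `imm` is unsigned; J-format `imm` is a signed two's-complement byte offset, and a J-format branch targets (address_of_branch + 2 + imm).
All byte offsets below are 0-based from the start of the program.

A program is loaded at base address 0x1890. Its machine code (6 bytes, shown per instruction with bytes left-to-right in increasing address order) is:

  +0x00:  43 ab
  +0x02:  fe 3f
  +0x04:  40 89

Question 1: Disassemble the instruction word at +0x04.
str c, b

[04] 40 89 → 0x8940
  top 5b → 0x11 → str [RR]
  [10:8] rd=1 = b
  [7:5] rs=2 = c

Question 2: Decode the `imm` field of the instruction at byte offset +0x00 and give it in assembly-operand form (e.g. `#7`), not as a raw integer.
#67

[00] 43 ab → 0xab43
  opcode bits[15:11]=0x15: ldi/RI
  [10:8] rd=3 = d
  [7:0] imm=67 = #67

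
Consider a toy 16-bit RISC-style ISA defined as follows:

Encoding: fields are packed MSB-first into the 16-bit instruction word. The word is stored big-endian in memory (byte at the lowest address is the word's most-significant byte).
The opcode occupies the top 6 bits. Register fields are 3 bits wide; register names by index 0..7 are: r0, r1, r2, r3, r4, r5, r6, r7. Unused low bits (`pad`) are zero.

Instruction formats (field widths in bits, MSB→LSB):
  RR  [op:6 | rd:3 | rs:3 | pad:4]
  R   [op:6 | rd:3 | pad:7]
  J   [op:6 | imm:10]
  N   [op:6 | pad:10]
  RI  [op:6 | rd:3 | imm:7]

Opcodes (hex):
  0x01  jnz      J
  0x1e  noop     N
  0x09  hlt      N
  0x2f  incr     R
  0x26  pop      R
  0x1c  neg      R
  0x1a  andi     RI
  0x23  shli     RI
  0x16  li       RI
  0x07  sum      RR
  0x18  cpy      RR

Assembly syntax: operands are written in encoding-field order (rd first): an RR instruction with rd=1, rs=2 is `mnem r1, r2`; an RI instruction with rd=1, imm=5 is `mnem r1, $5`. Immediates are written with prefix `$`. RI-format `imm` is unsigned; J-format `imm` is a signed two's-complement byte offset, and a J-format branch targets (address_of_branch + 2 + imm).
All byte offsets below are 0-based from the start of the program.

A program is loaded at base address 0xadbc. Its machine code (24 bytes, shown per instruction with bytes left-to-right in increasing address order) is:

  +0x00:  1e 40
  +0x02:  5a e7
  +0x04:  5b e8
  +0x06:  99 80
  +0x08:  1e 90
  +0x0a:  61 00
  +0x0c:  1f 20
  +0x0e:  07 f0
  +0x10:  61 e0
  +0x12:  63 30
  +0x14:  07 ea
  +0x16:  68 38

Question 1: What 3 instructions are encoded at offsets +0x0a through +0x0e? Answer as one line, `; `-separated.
[0a] 61 00 → 0x6100
  top 6b → 0x18 → cpy [RR]
  rd: (w>>7)&0x7=0x2 → r2
  rs: (w>>4)&0x7=0x0 → r0
[0c] 1f 20 → 0x1f20
  top 6b → 0x7 → sum [RR]
  rd: (w>>7)&0x7=0x6 → r6
  rs: (w>>4)&0x7=0x2 → r2
[0e] 07 f0 → 0x07f0
  top 6b → 0x1 → jnz [J]
  imm: (w>>0)&0x3ff=0x3f0 (s10→-16) → $-16

cpy r2, r0; sum r6, r2; jnz $-16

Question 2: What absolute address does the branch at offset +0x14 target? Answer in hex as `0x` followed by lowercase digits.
off 0x14: read 07 ea as big → 0x07ea
  op=0x07ea>>10=0x1 ⇒ jnz (J)
  [9:0] imm=1002 (s10→-22) = $-22
  target = base 0xadbc + off 0x14 + 2 + imm -22 = 0xadbc

0xadbc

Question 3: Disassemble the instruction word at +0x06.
off 0x06: read 99 80 as big → 0x9980
  op=0x9980>>10=0x26 ⇒ pop (R)
  rd@[9:7]=0x3 ⇒ r3

pop r3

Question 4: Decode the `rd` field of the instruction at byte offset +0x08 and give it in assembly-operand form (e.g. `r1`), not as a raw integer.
r5

[08] 1e 90 → 0x1e90
  op=0x1e90>>10=0x7 ⇒ sum (RR)
  rd: (w>>7)&0x7=0x5 → r5
  rs: (w>>4)&0x7=0x1 → r1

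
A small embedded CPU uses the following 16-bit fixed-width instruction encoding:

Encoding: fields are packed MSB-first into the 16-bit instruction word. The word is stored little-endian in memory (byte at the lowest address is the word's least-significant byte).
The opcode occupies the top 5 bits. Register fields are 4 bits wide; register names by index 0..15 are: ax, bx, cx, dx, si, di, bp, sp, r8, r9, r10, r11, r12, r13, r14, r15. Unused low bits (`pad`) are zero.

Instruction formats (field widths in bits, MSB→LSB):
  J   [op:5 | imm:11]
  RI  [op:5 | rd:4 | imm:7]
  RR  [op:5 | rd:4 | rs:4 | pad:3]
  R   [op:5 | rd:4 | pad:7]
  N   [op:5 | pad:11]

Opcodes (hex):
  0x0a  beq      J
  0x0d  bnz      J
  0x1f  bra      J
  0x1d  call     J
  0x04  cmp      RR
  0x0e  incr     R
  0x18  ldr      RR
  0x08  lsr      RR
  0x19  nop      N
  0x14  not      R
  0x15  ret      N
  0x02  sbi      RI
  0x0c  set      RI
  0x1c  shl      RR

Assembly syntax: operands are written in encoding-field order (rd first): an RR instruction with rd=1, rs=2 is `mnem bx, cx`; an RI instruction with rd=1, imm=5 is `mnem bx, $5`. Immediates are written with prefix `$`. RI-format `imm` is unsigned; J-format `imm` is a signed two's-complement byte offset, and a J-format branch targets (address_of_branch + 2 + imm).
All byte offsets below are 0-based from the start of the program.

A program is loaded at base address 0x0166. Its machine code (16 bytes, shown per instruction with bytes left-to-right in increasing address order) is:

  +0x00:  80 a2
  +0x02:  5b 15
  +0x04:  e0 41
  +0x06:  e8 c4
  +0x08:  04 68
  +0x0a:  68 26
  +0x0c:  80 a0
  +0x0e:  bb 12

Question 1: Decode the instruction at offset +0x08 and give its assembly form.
@+08  little-endian(04 68) = 0x6804
  op=0x6804>>11=0xd ⇒ bnz (J)
  imm: (w>>0)&0x7ff=0x4 → $4

bnz $4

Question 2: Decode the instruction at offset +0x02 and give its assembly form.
sbi r10, $91

[02] 5b 15 → 0x155b
  op=0x155b>>11=0x2 ⇒ sbi (RI)
  [10:7] rd=10 = r10
  [6:0] imm=91 = $91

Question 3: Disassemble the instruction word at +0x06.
+0x06: e8 c4 ⇒ word 0xc4e8 (little)
  opcode bits[15:11]=0x18: ldr/RR
  [10:7] rd=9 = r9
  [6:3] rs=13 = r13

ldr r9, r13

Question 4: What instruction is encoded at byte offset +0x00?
[00] 80 a2 → 0xa280
  opcode bits[15:11]=0x14: not/R
  rd: (w>>7)&0xf=0x5 → di

not di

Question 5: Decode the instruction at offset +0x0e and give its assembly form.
sbi di, $59

[0e] bb 12 → 0x12bb
  opcode bits[15:11]=0x2: sbi/RI
  rd: (w>>7)&0xf=0x5 → di
  imm: (w>>0)&0x7f=0x3b → $59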